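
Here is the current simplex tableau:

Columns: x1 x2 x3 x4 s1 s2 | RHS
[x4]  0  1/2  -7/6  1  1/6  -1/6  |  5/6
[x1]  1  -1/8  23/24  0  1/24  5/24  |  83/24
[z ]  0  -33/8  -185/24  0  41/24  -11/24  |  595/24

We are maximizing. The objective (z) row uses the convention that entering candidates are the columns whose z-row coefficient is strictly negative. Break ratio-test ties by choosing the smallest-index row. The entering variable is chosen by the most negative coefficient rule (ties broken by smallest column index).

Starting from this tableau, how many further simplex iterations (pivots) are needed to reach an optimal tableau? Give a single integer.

2

pivot: x3 in, x1 out → z = 1210/23
pivot: x2 in, x4 out → z = 127
No improving column remains; optimal.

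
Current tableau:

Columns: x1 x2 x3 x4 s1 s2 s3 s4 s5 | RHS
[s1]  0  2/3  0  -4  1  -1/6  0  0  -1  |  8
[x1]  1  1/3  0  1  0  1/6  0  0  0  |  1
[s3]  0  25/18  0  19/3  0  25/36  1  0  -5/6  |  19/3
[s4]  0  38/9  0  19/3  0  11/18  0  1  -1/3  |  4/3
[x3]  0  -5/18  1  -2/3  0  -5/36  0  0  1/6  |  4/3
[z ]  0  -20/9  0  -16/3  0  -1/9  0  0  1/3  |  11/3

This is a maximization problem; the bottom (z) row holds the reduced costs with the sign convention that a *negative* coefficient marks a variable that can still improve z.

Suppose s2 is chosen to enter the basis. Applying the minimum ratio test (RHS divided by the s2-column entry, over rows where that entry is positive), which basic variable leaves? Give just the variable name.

s4

Ratios: row 1 (s1): entry -1/6 ≤ 0, skip; row 2 (x1): 1/(1/6) = 6; row 3 (s3): (19/3)/(25/36) = 228/25; row 4 (s4): (4/3)/(11/18) = 24/11; row 5 (x3): entry -5/36 ≤ 0, skip.
Minimum ratio 24/11 is in the s4 row, so s4 leaves.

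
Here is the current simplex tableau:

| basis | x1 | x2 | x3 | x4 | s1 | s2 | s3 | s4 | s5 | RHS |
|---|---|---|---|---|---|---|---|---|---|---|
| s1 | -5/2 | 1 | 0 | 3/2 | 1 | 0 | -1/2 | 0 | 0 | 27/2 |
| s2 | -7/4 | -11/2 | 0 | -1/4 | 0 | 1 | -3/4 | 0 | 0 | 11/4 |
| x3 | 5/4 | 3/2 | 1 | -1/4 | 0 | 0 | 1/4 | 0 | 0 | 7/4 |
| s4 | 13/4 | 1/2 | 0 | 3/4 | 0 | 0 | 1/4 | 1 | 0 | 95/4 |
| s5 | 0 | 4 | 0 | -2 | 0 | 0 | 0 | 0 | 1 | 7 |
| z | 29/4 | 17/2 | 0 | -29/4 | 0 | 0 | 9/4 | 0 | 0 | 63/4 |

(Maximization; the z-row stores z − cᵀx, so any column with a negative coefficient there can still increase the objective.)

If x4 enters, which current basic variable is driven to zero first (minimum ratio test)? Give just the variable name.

s1

Ratios: row 1 (s1): (27/2)/(3/2) = 9; row 2 (s2): entry -1/4 ≤ 0, skip; row 3 (x3): entry -1/4 ≤ 0, skip; row 4 (s4): (95/4)/(3/4) = 95/3; row 5 (s5): entry -2 ≤ 0, skip.
Minimum ratio 9 is in the s1 row, so s1 leaves.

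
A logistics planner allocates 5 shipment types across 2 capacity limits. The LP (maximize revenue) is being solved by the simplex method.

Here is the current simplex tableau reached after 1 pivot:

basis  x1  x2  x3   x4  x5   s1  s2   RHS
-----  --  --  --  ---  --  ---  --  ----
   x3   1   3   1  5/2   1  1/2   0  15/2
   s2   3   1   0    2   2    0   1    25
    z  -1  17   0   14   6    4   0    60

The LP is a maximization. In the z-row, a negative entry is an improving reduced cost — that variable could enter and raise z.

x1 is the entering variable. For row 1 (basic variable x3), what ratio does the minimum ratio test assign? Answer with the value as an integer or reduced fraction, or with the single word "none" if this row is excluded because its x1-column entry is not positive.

Ratio = RHS / (x1 entry) = (15/2) / 1 = 15/2.

15/2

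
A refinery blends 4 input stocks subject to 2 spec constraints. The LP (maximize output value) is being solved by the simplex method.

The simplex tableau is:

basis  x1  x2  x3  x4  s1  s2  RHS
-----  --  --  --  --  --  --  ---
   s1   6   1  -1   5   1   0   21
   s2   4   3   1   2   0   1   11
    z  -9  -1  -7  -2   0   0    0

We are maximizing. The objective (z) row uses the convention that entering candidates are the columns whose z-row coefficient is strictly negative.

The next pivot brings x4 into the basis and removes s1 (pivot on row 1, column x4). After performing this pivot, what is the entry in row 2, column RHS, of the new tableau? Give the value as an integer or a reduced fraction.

13/5

Pivot element is row 1, column x4: 5.
Normalize row 1: new (row 1, RHS) = 21/5 = 21/5.
row 2 ← row 2 − 2·(new row 1): 11 − 2·(21/5) = 13/5.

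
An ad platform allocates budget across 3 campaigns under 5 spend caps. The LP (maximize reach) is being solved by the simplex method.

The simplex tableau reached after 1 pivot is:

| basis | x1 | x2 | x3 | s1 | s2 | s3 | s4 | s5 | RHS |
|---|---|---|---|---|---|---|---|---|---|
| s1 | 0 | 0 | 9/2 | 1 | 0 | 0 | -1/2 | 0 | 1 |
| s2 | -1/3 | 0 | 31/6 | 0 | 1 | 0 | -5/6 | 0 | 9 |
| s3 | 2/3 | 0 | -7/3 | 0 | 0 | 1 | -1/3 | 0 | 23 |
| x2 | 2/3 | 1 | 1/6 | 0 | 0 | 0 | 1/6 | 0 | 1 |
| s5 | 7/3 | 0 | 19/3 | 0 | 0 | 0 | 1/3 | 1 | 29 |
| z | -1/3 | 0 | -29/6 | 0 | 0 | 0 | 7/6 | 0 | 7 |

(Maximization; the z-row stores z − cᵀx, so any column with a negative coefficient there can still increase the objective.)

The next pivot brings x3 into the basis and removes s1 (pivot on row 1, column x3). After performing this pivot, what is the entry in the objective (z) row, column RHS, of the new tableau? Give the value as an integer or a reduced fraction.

Pivot element is row 1, column x3: 9/2.
Normalize row 1: new (row 1, RHS) = 1/(9/2) = 2/9.
z-row ← z-row − (-29/6)·(new row 1): 7 − (-29/6)·(2/9) = 218/27.

218/27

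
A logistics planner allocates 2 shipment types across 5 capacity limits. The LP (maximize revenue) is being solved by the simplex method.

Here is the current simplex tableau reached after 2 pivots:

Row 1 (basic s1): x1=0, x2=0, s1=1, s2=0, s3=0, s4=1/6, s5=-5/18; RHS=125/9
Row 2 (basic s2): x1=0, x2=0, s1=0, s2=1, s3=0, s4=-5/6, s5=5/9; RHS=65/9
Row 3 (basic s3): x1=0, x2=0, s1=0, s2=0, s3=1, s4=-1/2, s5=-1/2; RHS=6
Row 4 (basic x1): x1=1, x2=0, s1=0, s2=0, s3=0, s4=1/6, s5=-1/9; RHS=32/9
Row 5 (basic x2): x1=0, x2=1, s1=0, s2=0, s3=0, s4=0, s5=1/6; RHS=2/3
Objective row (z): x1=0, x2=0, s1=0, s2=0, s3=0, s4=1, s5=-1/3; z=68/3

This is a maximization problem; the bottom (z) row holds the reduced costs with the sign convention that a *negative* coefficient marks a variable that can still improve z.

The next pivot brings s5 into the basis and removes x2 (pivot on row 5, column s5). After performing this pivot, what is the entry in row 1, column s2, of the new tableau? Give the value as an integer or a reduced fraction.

0

Pivot element is row 5, column s5: 1/6.
Normalize row 5: new (row 5, s2) = 0/(1/6) = 0.
row 1 ← row 1 − (-5/18)·(new row 5): 0 − (-5/18)·0 = 0.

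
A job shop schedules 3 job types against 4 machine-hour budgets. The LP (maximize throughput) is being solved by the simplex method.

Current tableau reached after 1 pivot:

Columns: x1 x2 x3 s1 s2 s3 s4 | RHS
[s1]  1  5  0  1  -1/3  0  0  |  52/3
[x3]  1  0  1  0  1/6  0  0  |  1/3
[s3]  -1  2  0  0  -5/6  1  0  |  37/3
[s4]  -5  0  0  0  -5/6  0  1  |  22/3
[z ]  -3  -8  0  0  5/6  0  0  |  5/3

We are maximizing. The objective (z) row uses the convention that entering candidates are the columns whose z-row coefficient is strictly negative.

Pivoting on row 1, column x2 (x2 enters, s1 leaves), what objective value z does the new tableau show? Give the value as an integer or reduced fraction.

Minimum ratio for x2: (52/3)/5 = 52/15.
z changes by −(z-row coeff of x2)·ratio = −(-8)·(52/15) = 416/15.
New z = 5/3 + (416/15) = 147/5.

147/5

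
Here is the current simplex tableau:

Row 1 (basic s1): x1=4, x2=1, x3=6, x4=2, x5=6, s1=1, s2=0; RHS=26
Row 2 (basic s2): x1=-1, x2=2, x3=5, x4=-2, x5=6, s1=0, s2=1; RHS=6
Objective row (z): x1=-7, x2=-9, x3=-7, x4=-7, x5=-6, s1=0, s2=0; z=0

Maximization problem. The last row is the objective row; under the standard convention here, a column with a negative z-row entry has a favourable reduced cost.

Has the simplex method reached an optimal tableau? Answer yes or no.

no

Column x1 has objective-row coefficient -7, which is negative; an improving pivot exists, so not yet optimal.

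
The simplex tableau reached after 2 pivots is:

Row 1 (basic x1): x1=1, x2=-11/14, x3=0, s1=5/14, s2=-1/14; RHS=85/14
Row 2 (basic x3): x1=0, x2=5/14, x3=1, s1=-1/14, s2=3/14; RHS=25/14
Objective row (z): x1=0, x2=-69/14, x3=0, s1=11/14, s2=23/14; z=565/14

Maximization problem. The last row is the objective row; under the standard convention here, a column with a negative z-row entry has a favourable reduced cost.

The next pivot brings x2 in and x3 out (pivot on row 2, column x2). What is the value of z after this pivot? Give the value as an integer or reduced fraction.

Minimum ratio for x2: (25/14)/(5/14) = 5.
z changes by −(z-row coeff of x2)·ratio = −(-69/14)·5 = 345/14.
New z = 565/14 + (345/14) = 65.

65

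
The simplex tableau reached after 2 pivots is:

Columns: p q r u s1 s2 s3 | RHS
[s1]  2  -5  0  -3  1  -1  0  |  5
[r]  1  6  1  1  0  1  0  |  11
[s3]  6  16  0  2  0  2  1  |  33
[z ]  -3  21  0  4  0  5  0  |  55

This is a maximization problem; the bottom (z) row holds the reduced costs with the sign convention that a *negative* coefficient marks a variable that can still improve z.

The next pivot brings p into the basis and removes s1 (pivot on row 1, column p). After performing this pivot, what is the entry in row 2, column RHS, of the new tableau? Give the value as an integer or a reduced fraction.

Pivot element is row 1, column p: 2.
Normalize row 1: new (row 1, RHS) = 5/2 = 5/2.
row 2 ← row 2 − 1·(new row 1): 11 − 1·(5/2) = 17/2.

17/2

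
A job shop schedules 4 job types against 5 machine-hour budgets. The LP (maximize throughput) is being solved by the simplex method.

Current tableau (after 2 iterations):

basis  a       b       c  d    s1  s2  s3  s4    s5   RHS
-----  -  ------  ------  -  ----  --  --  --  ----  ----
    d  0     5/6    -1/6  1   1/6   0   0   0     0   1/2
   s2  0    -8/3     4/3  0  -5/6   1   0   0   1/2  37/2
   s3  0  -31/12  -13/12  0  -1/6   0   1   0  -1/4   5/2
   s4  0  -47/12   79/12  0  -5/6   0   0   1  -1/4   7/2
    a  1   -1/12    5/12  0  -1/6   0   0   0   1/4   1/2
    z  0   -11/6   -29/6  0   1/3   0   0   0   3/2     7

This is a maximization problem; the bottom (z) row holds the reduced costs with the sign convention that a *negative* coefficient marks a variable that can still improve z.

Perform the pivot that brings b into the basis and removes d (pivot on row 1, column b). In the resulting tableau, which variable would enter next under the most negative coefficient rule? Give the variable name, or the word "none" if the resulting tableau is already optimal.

c

Pivot element 5/6. New z-row = old z-row − (-11/6)·(row 1/(5/6)).
Updated z-row coefficients: a: 0, b: 0, c: -26/5, d: 11/5, s1: 7/10, s2: 0, s3: 0, s4: 0, s5: 3/2.
The most negative is -26/5 in column c, so c would enter next.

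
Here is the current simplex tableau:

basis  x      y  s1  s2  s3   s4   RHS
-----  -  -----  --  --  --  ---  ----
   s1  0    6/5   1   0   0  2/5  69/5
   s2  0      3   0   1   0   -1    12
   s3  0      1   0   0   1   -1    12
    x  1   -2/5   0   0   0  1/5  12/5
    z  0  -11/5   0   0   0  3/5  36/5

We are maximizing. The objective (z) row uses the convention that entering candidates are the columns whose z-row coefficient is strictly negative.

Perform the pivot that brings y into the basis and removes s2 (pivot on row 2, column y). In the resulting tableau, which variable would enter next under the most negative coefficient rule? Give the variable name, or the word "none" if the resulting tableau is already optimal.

s4

Pivot element 3. New z-row = old z-row − (-11/5)·(row 2/3).
Updated z-row coefficients: x: 0, y: 0, s1: 0, s2: 11/15, s3: 0, s4: -2/15.
The most negative is -2/15 in column s4, so s4 would enter next.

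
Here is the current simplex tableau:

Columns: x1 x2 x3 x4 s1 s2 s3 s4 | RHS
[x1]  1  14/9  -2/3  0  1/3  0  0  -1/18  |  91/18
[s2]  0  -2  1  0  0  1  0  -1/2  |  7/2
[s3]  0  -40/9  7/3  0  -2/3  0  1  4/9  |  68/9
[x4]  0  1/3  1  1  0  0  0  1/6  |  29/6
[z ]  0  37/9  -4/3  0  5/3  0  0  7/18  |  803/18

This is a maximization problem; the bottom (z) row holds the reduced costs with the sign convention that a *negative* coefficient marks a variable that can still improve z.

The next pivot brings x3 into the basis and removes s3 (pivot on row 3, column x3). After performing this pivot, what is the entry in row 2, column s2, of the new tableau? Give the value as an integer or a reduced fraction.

Pivot element is row 3, column x3: 7/3.
Normalize row 3: new (row 3, s2) = 0/(7/3) = 0.
row 2 ← row 2 − 1·(new row 3): 1 − 1·0 = 1.

1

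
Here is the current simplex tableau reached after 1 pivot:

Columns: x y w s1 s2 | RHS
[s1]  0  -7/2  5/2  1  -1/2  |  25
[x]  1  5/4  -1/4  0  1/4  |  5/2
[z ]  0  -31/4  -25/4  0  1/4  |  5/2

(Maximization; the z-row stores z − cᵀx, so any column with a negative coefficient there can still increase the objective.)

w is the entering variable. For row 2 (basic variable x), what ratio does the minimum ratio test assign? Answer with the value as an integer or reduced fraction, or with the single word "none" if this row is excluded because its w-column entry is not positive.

The w entry in row 2 is -1/4 ≤ 0, so this row gives no ratio.

none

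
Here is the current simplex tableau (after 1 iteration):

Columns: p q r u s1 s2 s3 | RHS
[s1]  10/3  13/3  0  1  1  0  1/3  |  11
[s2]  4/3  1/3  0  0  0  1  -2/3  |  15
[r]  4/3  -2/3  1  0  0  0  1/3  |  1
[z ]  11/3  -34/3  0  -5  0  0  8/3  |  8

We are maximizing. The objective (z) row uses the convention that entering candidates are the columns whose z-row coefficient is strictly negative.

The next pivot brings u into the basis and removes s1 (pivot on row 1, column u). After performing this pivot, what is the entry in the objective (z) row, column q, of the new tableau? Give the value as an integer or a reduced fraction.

Pivot element is row 1, column u: 1.
Normalize row 1: new (row 1, q) = (13/3)/1 = 13/3.
z-row ← z-row − (-5)·(new row 1): -34/3 − (-5)·(13/3) = 31/3.

31/3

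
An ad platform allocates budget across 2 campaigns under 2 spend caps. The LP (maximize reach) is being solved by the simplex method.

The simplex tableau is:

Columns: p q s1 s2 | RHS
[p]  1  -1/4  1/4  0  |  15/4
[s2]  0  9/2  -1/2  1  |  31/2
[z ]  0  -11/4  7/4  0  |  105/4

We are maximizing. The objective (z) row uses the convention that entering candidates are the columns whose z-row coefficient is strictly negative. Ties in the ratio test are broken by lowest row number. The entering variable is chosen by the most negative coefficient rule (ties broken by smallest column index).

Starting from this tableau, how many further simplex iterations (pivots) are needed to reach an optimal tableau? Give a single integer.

1

pivot: q in, s2 out → z = 643/18
No improving column remains; optimal.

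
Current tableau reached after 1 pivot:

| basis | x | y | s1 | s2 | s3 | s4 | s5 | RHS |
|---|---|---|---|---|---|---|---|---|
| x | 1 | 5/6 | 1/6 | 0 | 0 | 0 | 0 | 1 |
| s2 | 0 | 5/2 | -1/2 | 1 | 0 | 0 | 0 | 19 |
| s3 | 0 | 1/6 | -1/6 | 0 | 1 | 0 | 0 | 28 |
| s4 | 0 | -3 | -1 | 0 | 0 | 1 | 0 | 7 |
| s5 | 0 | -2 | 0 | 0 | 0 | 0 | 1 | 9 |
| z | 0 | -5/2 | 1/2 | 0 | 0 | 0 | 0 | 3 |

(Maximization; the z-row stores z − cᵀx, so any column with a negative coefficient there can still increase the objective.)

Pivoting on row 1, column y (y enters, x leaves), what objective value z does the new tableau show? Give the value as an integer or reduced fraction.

Minimum ratio for y: 1/(5/6) = 6/5.
z changes by −(z-row coeff of y)·ratio = −(-5/2)·(6/5) = 3.
New z = 3 + 3 = 6.

6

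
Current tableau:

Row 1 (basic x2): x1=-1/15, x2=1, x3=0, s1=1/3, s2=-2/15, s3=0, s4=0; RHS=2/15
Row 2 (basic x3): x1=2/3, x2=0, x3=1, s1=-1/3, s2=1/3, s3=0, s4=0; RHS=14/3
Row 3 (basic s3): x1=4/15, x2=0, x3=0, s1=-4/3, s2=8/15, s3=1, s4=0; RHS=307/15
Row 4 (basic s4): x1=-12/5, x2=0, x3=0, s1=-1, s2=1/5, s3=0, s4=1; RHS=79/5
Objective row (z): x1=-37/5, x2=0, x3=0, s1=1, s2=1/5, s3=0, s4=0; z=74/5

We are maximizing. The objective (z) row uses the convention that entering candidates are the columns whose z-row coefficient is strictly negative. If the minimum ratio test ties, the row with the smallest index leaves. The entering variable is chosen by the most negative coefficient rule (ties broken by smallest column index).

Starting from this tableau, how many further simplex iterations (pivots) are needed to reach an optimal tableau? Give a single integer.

2

pivot: x1 in, x3 out → z = 333/5
pivot: s1 in, x2 out → z = 72
No improving column remains; optimal.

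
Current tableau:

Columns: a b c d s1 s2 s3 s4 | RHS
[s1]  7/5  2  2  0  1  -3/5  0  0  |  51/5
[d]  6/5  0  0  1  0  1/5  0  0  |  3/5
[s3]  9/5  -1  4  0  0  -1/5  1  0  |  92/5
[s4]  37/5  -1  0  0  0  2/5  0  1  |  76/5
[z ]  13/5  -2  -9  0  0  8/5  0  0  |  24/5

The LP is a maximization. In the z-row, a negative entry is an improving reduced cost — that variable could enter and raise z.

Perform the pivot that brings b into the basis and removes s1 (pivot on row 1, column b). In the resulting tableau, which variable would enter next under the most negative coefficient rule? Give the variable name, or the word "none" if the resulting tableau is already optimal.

c

Pivot element 2. New z-row = old z-row − (-2)·(row 1/2).
Updated z-row coefficients: a: 4, b: 0, c: -7, d: 0, s1: 1, s2: 1, s3: 0, s4: 0.
The most negative is -7 in column c, so c would enter next.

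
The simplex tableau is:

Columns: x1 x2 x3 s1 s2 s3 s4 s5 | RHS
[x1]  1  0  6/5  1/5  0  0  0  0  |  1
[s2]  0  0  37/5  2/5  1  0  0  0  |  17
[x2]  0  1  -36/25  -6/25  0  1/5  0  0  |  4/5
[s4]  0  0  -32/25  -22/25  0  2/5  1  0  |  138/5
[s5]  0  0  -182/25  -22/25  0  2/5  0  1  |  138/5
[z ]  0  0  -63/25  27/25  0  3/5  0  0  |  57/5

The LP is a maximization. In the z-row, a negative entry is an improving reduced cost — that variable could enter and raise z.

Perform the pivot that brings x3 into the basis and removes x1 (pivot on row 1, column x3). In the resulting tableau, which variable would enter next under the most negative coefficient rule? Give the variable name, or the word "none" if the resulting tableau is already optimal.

Pivot element 6/5. New z-row = old z-row − (-63/25)·(row 1/(6/5)).
Updated z-row coefficients: x1: 21/10, x2: 0, x3: 0, s1: 3/2, s2: 0, s3: 3/5, s4: 0, s5: 0.
No coefficient is strictly negative; the tableau after this pivot is optimal.

none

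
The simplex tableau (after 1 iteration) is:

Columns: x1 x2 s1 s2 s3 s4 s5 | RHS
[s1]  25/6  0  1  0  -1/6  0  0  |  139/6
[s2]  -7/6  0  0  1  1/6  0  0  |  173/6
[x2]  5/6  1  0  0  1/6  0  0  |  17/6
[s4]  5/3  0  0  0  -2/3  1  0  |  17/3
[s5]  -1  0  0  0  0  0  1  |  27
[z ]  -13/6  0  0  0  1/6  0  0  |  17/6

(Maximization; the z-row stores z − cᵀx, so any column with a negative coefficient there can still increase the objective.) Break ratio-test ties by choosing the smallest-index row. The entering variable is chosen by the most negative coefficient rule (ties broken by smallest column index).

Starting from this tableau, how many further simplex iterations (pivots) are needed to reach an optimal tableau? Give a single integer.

pivot: x1 in, x2 out → z = 51/5
No improving column remains; optimal.

1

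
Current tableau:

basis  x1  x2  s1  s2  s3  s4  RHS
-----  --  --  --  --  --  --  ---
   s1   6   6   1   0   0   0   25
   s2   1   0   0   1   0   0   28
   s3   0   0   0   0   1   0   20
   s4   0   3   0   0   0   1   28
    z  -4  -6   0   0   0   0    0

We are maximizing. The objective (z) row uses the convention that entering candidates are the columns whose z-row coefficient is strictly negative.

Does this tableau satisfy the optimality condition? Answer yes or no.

Column x1 has objective-row coefficient -4, which is negative; an improving pivot exists, so not yet optimal.

no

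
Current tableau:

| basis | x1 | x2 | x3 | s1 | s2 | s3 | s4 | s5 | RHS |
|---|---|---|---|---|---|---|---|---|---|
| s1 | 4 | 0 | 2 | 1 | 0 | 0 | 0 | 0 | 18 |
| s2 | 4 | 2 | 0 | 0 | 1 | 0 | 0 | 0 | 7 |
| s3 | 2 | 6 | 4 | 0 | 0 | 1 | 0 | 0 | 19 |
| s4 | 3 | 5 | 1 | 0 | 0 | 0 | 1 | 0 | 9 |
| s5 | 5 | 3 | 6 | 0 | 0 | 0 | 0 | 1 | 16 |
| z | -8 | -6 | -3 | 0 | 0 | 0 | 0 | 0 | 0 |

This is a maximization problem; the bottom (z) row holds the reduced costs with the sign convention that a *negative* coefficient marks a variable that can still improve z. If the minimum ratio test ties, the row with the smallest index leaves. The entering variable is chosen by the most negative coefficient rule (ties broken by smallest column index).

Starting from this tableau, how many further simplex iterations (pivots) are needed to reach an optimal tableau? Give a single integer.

pivot: x1 in, s2 out → z = 14
pivot: x3 in, s5 out → z = 141/8
pivot: x2 in, s4 out → z = 776/41
No improving column remains; optimal.

3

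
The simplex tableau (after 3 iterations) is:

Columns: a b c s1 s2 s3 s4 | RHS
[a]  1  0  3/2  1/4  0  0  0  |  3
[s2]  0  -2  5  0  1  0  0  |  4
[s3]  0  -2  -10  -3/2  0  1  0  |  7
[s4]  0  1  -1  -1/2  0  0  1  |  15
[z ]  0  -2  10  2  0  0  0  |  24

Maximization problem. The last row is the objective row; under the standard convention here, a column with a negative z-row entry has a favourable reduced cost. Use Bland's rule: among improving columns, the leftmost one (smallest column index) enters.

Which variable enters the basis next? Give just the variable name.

b

Objective-row coefficients: a: 0, b: -2, c: 10, s1: 2, s2: 0, s3: 0, s4: 0.
Improving columns: b. Bland's rule picks the smallest column index → b.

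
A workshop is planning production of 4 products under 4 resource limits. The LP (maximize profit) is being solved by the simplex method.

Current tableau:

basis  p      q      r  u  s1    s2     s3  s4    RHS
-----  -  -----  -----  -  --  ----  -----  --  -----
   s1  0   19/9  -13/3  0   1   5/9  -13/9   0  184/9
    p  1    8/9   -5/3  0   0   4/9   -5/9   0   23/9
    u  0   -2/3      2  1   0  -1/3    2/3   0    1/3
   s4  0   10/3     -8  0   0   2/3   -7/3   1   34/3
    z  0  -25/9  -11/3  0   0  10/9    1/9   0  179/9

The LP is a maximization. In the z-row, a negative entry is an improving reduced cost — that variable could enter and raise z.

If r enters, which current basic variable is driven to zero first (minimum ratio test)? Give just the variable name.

Ratios: row 1 (s1): entry -13/3 ≤ 0, skip; row 2 (p): entry -5/3 ≤ 0, skip; row 3 (u): (1/3)/2 = 1/6; row 4 (s4): entry -8 ≤ 0, skip.
Minimum ratio 1/6 is in the u row, so u leaves.

u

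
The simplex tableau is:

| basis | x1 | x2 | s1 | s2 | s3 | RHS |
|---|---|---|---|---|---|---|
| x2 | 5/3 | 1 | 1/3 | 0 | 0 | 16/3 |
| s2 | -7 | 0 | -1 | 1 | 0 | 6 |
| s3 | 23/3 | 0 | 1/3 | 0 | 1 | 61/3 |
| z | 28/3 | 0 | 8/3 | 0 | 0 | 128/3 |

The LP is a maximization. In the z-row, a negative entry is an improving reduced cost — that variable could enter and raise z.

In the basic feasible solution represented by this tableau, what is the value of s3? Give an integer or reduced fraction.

s3 is basic (row 3); its value is the RHS of that row: 61/3.

61/3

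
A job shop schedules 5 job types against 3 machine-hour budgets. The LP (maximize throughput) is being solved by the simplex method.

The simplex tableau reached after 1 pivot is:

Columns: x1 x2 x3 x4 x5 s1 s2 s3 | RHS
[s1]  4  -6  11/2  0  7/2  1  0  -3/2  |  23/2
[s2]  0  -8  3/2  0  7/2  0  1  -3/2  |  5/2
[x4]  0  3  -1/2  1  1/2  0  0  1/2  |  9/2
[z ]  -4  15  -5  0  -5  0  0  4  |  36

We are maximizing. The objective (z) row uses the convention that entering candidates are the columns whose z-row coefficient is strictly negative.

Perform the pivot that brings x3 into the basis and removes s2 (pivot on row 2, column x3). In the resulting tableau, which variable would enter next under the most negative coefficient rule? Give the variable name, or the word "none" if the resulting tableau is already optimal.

Pivot element 3/2. New z-row = old z-row − (-5)·(row 2/(3/2)).
Updated z-row coefficients: x1: -4, x2: -35/3, x3: 0, x4: 0, x5: 20/3, s1: 0, s2: 10/3, s3: -1.
The most negative is -35/3 in column x2, so x2 would enter next.

x2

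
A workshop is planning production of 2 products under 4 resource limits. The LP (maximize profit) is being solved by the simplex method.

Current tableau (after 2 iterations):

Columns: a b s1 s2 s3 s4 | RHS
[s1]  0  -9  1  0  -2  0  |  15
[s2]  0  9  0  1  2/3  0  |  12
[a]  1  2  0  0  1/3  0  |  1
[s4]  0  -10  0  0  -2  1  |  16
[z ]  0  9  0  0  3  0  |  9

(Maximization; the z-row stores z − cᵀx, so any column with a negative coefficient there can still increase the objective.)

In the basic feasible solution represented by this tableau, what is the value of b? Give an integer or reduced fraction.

0

b is nonbasic (not in the basis column), so its value in the current BFS is 0.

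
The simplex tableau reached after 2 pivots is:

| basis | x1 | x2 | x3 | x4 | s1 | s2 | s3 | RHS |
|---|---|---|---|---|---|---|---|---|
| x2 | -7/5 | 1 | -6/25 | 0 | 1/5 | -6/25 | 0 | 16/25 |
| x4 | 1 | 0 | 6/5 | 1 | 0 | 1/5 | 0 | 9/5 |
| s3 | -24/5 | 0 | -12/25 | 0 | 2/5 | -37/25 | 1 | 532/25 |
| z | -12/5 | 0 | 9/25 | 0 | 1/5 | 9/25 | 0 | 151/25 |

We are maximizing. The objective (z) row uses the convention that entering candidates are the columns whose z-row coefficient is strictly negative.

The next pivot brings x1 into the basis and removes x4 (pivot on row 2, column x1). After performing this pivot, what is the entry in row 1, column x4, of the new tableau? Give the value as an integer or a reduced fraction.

7/5

Pivot element is row 2, column x1: 1.
Normalize row 2: new (row 2, x4) = 1/1 = 1.
row 1 ← row 1 − (-7/5)·(new row 2): 0 − (-7/5)·1 = 7/5.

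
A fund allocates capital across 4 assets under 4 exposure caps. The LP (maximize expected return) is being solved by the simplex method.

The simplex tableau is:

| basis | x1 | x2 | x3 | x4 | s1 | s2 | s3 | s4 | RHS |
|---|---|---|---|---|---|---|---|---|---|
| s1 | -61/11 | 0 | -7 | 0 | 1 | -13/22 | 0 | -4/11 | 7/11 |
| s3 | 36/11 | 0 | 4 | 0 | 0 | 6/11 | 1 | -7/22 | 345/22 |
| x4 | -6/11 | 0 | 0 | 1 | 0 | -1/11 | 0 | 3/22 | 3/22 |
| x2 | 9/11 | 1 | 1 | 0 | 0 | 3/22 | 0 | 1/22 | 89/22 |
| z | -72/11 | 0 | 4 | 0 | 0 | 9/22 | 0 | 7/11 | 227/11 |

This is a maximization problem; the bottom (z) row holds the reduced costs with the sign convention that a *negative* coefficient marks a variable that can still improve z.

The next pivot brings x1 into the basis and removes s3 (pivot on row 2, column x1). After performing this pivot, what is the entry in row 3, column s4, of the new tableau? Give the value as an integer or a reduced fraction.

1/12

Pivot element is row 2, column x1: 36/11.
Normalize row 2: new (row 2, s4) = (-7/22)/(36/11) = -7/72.
row 3 ← row 3 − (-6/11)·(new row 2): 3/22 − (-6/11)·(-7/72) = 1/12.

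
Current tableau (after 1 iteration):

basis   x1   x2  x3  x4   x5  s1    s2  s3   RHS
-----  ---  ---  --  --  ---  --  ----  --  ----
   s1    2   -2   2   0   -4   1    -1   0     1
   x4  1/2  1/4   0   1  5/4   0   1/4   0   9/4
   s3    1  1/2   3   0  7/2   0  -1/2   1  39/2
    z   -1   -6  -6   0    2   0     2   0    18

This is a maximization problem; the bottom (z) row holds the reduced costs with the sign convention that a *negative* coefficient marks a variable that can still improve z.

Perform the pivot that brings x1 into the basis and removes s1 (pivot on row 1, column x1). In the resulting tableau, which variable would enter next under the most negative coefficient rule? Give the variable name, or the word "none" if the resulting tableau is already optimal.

Pivot element 2. New z-row = old z-row − (-1)·(row 1/2).
Updated z-row coefficients: x1: 0, x2: -7, x3: -5, x4: 0, x5: 0, s1: 1/2, s2: 3/2, s3: 0.
The most negative is -7 in column x2, so x2 would enter next.

x2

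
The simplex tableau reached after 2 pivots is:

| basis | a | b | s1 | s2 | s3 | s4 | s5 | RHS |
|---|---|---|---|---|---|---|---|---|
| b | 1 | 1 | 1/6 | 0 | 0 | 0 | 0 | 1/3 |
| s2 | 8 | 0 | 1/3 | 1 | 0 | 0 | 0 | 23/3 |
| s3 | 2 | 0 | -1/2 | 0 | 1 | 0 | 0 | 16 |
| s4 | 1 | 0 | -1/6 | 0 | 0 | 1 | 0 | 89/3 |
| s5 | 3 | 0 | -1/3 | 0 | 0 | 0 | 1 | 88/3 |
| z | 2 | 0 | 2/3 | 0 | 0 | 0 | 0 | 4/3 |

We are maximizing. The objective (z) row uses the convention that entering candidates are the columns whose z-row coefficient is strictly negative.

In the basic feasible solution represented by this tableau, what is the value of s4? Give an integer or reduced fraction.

s4 is basic (row 4); its value is the RHS of that row: 89/3.

89/3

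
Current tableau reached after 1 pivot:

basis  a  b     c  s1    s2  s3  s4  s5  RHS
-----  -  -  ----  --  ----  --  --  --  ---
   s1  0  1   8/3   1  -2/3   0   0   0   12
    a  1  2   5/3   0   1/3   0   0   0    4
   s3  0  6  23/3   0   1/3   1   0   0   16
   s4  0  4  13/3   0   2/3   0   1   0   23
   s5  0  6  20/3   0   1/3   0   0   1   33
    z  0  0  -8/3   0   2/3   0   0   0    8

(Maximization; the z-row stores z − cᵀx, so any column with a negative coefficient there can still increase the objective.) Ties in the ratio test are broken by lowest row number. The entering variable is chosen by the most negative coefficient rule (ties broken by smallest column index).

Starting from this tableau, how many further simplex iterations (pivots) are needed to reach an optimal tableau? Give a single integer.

1

pivot: c in, s3 out → z = 312/23
No improving column remains; optimal.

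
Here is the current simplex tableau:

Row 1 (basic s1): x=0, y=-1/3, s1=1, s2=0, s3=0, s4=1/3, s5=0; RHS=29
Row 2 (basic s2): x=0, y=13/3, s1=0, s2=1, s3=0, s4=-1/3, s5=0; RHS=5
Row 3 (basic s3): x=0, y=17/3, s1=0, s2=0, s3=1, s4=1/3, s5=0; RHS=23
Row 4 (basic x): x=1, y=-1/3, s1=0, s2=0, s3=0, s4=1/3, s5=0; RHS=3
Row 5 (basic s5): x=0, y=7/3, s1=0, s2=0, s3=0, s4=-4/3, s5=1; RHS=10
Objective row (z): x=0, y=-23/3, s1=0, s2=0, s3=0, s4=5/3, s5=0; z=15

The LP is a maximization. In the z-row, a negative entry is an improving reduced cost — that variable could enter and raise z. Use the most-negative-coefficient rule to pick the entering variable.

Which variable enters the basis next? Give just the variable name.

y

Objective-row coefficients: x: 0, y: -23/3, s1: 0, s2: 0, s3: 0, s4: 5/3, s5: 0.
The most negative is -23/3 in column y, so y enters.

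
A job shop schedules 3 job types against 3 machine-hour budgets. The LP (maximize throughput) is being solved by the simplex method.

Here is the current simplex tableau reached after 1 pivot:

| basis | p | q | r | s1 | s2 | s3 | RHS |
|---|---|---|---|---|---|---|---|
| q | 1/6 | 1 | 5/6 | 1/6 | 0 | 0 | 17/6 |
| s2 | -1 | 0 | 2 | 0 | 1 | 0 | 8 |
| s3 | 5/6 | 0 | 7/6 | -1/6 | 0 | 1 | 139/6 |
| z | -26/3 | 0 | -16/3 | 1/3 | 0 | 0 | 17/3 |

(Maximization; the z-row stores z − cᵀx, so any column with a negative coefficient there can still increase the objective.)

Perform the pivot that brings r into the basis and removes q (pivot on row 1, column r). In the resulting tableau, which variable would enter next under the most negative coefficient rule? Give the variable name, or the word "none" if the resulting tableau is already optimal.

p

Pivot element 5/6. New z-row = old z-row − (-16/3)·(row 1/(5/6)).
Updated z-row coefficients: p: -38/5, q: 32/5, r: 0, s1: 7/5, s2: 0, s3: 0.
The most negative is -38/5 in column p, so p would enter next.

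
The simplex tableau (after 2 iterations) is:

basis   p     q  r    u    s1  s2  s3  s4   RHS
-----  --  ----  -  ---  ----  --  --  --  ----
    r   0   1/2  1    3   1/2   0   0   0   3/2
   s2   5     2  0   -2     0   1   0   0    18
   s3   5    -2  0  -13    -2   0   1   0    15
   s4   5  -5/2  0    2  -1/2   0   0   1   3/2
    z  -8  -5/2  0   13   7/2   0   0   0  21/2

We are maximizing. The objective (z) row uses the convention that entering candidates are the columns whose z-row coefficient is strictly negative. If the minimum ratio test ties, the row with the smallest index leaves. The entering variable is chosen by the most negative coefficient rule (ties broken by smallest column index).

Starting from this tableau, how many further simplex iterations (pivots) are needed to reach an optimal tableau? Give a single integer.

2

pivot: p in, s4 out → z = 129/10
pivot: q in, r out → z = 162/5
No improving column remains; optimal.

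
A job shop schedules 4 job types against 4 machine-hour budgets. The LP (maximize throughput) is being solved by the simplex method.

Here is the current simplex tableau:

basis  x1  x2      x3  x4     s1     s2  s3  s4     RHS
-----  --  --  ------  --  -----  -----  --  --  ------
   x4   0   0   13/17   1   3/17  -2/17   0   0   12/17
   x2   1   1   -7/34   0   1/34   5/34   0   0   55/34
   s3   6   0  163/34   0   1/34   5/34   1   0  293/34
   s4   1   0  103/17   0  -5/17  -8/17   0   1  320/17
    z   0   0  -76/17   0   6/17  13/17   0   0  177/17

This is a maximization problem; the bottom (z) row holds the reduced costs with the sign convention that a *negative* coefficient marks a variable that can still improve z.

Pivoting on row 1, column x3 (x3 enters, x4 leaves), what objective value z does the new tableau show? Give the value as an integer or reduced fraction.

189/13

Minimum ratio for x3: (12/17)/(13/17) = 12/13.
z changes by −(z-row coeff of x3)·ratio = −(-76/17)·(12/13) = 912/221.
New z = 177/17 + (912/221) = 189/13.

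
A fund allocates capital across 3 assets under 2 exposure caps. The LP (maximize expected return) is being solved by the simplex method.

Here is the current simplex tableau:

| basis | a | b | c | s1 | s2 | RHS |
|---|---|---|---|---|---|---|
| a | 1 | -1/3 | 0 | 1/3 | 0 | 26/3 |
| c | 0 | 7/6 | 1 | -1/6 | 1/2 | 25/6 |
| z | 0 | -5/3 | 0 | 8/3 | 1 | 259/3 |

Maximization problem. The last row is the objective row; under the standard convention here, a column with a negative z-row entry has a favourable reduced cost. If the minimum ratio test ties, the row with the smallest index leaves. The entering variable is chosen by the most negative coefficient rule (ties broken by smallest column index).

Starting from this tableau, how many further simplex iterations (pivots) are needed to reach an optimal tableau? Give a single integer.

1

pivot: b in, c out → z = 646/7
No improving column remains; optimal.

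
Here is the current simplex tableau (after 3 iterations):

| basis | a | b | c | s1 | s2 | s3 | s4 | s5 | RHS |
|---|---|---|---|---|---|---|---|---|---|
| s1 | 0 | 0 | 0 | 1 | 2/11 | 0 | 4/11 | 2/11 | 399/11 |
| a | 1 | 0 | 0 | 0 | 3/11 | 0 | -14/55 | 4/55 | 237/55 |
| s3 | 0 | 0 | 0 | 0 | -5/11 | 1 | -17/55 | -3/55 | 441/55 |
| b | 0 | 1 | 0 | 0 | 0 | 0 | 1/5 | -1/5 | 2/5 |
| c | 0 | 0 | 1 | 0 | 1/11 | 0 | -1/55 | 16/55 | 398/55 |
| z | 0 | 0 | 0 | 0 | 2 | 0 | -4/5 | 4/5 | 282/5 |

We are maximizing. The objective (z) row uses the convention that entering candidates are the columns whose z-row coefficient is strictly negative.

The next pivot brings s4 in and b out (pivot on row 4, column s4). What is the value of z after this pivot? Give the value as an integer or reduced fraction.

58

Minimum ratio for s4: (2/5)/(1/5) = 2.
z changes by −(z-row coeff of s4)·ratio = −(-4/5)·2 = 8/5.
New z = 282/5 + (8/5) = 58.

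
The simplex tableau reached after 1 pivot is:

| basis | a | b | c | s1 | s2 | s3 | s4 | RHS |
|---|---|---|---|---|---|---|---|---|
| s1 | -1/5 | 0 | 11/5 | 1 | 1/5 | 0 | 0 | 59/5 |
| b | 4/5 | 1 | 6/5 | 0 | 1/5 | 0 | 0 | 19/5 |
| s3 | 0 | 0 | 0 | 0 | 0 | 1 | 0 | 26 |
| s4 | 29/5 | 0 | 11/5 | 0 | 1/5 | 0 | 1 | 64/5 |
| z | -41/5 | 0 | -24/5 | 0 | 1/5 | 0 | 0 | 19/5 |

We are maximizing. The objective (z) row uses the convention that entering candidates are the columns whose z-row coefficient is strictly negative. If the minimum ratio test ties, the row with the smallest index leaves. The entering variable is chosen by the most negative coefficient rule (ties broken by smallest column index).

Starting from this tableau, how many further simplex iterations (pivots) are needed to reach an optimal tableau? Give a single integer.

pivot: a in, s4 out → z = 635/29
pivot: c in, b out → z = 669/26
No improving column remains; optimal.

2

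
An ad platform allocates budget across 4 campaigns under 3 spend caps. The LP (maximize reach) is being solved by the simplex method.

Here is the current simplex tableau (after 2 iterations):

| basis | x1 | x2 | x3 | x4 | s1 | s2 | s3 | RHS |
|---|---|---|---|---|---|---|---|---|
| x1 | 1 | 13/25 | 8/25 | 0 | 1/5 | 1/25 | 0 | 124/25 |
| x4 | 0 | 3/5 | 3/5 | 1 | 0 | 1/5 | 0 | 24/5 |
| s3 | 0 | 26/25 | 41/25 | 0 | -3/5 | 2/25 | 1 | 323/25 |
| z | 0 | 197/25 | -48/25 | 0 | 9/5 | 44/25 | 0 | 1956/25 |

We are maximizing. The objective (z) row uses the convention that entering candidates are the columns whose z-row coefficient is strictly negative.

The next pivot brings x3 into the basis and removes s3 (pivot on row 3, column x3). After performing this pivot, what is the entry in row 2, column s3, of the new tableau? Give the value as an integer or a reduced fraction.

Pivot element is row 3, column x3: 41/25.
Normalize row 3: new (row 3, s3) = 1/(41/25) = 25/41.
row 2 ← row 2 − (3/5)·(new row 3): 0 − (3/5)·(25/41) = -15/41.

-15/41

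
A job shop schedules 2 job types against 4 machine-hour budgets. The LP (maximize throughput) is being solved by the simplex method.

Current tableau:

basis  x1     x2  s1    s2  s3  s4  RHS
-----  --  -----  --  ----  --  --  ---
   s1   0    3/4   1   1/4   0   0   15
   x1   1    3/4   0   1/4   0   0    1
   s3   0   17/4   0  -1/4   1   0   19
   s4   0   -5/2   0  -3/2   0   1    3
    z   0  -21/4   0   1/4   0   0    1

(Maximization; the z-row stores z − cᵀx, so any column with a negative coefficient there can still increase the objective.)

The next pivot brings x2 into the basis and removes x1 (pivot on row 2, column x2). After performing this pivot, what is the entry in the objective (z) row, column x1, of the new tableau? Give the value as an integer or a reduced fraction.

Pivot element is row 2, column x2: 3/4.
Normalize row 2: new (row 2, x1) = 1/(3/4) = 4/3.
z-row ← z-row − (-21/4)·(new row 2): 0 − (-21/4)·(4/3) = 7.

7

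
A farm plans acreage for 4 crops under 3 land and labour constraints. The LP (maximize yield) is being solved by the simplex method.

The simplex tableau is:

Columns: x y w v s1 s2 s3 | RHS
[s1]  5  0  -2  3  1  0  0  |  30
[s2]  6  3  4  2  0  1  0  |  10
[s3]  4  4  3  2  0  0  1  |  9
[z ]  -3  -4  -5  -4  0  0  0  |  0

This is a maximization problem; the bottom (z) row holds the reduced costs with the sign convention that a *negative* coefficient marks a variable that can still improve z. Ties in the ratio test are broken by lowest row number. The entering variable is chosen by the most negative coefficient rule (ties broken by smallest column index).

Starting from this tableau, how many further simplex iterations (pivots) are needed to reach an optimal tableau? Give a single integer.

3

pivot: w in, s2 out → z = 25/2
pivot: v in, s3 out → z = 17
pivot: s2 in, w out → z = 18
No improving column remains; optimal.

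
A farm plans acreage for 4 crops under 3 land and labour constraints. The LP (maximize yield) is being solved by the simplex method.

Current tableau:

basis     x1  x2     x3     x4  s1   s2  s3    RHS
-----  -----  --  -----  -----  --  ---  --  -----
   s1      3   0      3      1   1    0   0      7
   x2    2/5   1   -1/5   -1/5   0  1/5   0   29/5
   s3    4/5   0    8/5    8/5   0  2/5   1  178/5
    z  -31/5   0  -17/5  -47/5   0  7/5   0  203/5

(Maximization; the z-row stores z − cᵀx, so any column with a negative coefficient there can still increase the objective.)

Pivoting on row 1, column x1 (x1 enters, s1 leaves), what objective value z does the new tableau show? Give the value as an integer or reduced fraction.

826/15

Minimum ratio for x1: 7/3 = 7/3.
z changes by −(z-row coeff of x1)·ratio = −(-31/5)·(7/3) = 217/15.
New z = 203/5 + (217/15) = 826/15.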